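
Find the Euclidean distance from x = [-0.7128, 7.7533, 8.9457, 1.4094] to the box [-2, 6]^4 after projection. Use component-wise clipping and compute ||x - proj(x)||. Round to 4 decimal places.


Project each component onto [-2, 6].
clip(-0.7128) = -0.7128, clip(7.7533) = 6.0, clip(8.9457) = 6.0, clip(1.4094) = 1.4094
Projection = [-0.7128, 6.0, 6.0, 1.4094]
Squared diffs: [0.0, 3.0741, 8.6771, 0.0]
Distance = sqrt(11.7512) = 3.428


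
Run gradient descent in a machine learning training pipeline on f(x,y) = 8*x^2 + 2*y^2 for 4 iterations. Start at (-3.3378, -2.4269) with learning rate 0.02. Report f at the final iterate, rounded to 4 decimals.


Gradient descent on f(x,y) = 8*x^2 + 2*y^2.
Starting point: (-3.3378, -2.4269), alpha = 0.02
Step 1: grad_x = 2*8*-3.3378 = -53.4048, grad_y = 2*2*-2.4269 = -9.7076
  x_1 = -3.3378 - 0.02*-53.4048 = -2.2697
  y_1 = -2.4269 - 0.02*-9.7076 = -2.2327
Step 2: grad_x = 2*8*-2.2697 = -36.3153, grad_y = 2*2*-2.2327 = -8.931
  x_2 = -2.2697 - 0.02*-36.3153 = -1.5434
  y_2 = -2.2327 - 0.02*-8.931 = -2.0541
Step 3: grad_x = 2*8*-1.5434 = -24.6944, grad_y = 2*2*-2.0541 = -8.2165
  x_3 = -1.5434 - 0.02*-24.6944 = -1.0495
  y_3 = -2.0541 - 0.02*-8.2165 = -1.8898
Step 4: grad_x = 2*8*-1.0495 = -16.7922, grad_y = 2*2*-1.8898 = -7.5592
  x_4 = -1.0495 - 0.02*-16.7922 = -0.7137
  y_4 = -1.8898 - 0.02*-7.5592 = -1.7386
f(-0.7137, -1.7386) = 8*(-0.7137)^2 + 2*(-1.7386)^2 = 10.1201


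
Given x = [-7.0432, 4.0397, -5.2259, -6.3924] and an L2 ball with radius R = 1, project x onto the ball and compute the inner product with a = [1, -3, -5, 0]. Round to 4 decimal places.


Step 1: Compute ||x|| (intermediates to 6 decimals).
||x|| = sqrt((-7.0432)^2 + 4.0397^2 + (-5.2259)^2 + (-6.3924)^2) = 11.580097
Step 2: Project.
Since ||x|| > R, scale = R/||x|| = 1/11.580097 = 0.086355, proj(x) = scale * x
proj(x) = [-0.608216, 0.348848, -0.451283, -0.552016]
Step 3: Dot product.
a^T * proj(x) = 1*(-0.608216) - 3*0.348848 - 5*(-0.451283) + 0*(-0.552016) = 0.6017


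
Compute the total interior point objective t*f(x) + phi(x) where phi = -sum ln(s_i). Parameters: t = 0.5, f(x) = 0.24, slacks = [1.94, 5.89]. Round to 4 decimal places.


Step 1: Compute log-barrier.
ln values: [0.6627, 1.7733]
phi = -(0.6627 + 1.7733) = -2.4359
Step 2: Compute augmented objective.
t*f(x) = 0.5*0.24 = 0.12
Total = 0.12 - 2.4359 = -2.3159


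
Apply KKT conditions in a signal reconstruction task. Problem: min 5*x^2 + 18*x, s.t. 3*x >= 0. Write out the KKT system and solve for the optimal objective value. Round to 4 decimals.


Step 1: Try lambda = 0 (constraint inactive).
x_unc = -18/(2*5) = -1.8
Check: 3*-1.8 = -5.4 < 0 -- violated!
Step 2: Constraint must be active: 3*x = 0
x* = 0/3 = 0.0
lambda = (2*5*0.0 + 18)/3 = 6.0
Step 3: Compute optimal value.
f(x*) = 5*0.0^2 + 18*0.0 = 0.0


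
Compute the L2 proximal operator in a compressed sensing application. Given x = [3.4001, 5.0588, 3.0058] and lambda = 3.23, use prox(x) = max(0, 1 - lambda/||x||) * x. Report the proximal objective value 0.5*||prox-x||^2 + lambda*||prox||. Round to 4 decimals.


Step 1: Compute ||x||.
||x|| = 6.7961
Step 2: Compute scaling factor.
scale = max(0, 1 - 3.23/6.7961) = 0.5247
Step 3: prox(x) = [1.7841, 2.6545, 1.5772]
||prox(x)|| = 3.5661
Step 4: Proximal objective.
0.5*||prox-x||^2 = 5.2165
lambda*||prox|| = 11.5185
Total = 16.735


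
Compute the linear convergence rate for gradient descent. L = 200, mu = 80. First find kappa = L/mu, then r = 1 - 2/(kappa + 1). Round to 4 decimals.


Step 1: Compute the condition number.
kappa = L/mu = 200/80 = 2.5
Step 2: Compute the convergence rate.
r = 1 - 2/(kappa + 1) = 1 - 2*mu/(L + mu) = (L - mu)/(L + mu) = 120/280 = 0.4286


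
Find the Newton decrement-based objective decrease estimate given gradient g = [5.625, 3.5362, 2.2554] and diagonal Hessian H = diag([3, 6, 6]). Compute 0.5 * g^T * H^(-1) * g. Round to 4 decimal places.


Step 1: H is diagonal, so H^(-1) * g = [1.875, 0.5894, 0.3759].
Step 2: g^T H^(-1) g = sum_i g_i^2 / H_ii
  = (5.625)^2/3 + (3.5362)^2/6 + (2.2554)^2/6
  = 10.5469 + 2.0841 + 0.8478 = 13.4788
Step 3: Objective decrease = 0.5 * g^T H^(-1) g = 6.7394


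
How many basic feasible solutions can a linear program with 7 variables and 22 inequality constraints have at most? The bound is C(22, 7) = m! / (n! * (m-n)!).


Each vertex corresponds to some choice of n active constraints out of m, so the number of vertices is at most C(m, n) = m! / (n!(m-n)!).
m = 22, n = 7
Numerator: 22 * 21 * 20 * 19 * 18 * 17 * 16
Denominator: 7! = 5040
C(22, 7) = 170544


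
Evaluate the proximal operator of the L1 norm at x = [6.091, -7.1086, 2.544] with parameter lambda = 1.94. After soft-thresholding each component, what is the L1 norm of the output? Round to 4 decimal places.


Soft-thresholding with lambda = 1.94:
prox(6.091) = sign(6.091)*max(|6.091| - 1.94, 0) = 4.151
prox(-7.1086) = sign(-7.1086)*max(|-7.1086| - 1.94, 0) = -5.1686
prox(2.544) = sign(2.544)*max(|2.544| - 1.94, 0) = 0.604
prox(x) = [4.151, -5.1686, 0.604]
||prox(x)||_1 = 4.151 + 5.1686 + 0.604 = 9.9236


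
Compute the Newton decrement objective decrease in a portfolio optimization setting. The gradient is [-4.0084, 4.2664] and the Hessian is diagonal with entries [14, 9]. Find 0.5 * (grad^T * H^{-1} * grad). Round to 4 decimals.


Step 1: H is diagonal, so H^(-1) * g = [-0.2863, 0.474].
Step 2: g^T H^(-1) g = sum_i g_i^2 / H_ii
  = (-4.0084)^2/14 + (4.2664)^2/9
  = 1.1477 + 2.0225 = 3.1701
Step 3: Objective decrease = 0.5 * g^T H^(-1) g = 1.5851


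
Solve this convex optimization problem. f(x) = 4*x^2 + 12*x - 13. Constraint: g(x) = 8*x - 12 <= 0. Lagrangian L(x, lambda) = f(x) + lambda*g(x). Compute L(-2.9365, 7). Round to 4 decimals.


Step 1: Evaluate f(x).
f(-2.9365) = 4*(-2.9365)^2 + 12*(-2.9365) - 13 = -13.7459
Step 2: Evaluate g(x).
g(-2.9365) = 8*-2.9365 - 12 = -35.492
Step 3: Compute Lagrangian.
L = -13.7459 + 7*-35.492 = -262.1899


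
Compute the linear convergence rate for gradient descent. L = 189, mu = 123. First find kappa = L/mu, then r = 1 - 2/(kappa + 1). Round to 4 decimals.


Step 1: Compute the condition number.
kappa = L/mu = 189/123 = 1.5366
Step 2: Compute the convergence rate.
r = 1 - 2/(kappa + 1) = 1 - 2*mu/(L + mu) = (L - mu)/(L + mu) = 66/312 = 0.2115


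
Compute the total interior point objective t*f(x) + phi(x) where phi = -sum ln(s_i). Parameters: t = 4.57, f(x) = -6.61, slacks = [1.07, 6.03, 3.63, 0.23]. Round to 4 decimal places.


Step 1: Compute log-barrier.
ln values: [0.0677, 1.7967, 1.2892, -1.4697]
phi = -(0.0677 + 1.7967 + 1.2892 - 1.4697) = -1.684
Step 2: Compute augmented objective.
t*f(x) = 4.57*-6.61 = -30.2077
Total = -30.2077 - 1.684 = -31.8917


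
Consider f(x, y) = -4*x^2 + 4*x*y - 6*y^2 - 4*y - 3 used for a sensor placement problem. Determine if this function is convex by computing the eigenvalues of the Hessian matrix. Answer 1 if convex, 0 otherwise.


The Hessian of f(x,y) = -4*x^2 + 4*x*y - 6*y^2 - 4*y - 3 is:
H = [[-8, 4], [4, -12]]
Trace = -8 - 12 = -20
Determinant = -8*-12 - (4)^2 = 80
Discriminant = (-20)^2 - 4*80 = 80.0
Eigenvalues: lambda_1 = -14.4721, lambda_2 = -5.5279
The function is not convex.

0


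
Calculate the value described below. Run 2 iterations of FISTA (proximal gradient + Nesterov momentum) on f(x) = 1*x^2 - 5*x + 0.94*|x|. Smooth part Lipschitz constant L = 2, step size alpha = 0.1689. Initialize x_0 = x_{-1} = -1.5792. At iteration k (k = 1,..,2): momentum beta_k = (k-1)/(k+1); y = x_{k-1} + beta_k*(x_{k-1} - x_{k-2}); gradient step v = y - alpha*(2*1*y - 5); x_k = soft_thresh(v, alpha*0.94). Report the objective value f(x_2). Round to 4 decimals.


FISTA on f(x) = 1*x^2 - 5*x + 0.94*|x|
L = 2, alpha = 0.1689
Iteration 1: beta = 0.0, y = -1.5792 + 0.0*(-1.5792 + 1.5792) = -1.5792
  grad(y) = -8.1584, v = y - alpha*grad = -0.2012
  prox(v) = soft_thresh(-0.2012, 0.1588) = -0.0425
Iteration 2: beta = 0.3333, y = -0.0425 + 0.3333*(-0.0425 + 1.5792) = 0.4698
  grad(y) = -4.0605, v = y - alpha*grad = 1.1556
  prox(v) = soft_thresh(1.1556, 0.1588) = 0.9968
f(x_2) = 1*0.9968^2 - 5*0.9968 + 0.94*|0.9968| = -3.0534


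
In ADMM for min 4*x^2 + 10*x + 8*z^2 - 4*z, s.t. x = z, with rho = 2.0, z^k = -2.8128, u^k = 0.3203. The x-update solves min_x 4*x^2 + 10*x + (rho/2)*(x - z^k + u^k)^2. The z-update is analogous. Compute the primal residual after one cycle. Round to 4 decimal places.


ADMM iteration with rho = 2.0, z^k = -2.8128, u^k = 0.3203
Step 1: x-update.
Minimize 4*x^2 + 10*x + (2.0/2)*(x + 2.8128 + 0.3203)^2
FOC: (2*4 + 2.0)*x = -10 + 2.0*(-2.8128 - 0.3203)
x^{k+1} = -1.6266
Step 2: z-update.
Minimize 8*z^2 - 4*z + (2.0/2)*(-1.6266 - z + 0.3203)^2
FOC: (2*8 + 2.0)*z = 4 + 2.0*(-1.6266 + 0.3203)
z^{k+1} = 0.0771
Step 3: u-update.
u^{k+1} = 0.3203 - 1.6266 - 0.0771 = -1.3834
Step 4: Primal residual = |-1.6266 - 0.0771| = 1.7037


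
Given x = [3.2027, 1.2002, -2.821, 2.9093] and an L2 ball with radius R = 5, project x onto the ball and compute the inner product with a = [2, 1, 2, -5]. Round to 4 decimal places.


Step 1: Compute ||x|| (intermediates to 6 decimals).
||x|| = sqrt(3.2027^2 + 1.2002^2 + (-2.821)^2 + 2.9093^2) = 5.302814
Step 2: Project.
Since ||x|| > R, scale = R/||x|| = 5/5.302814 = 0.942896, proj(x) = scale * x
proj(x) = [3.019813, 1.131664, -2.65991, 2.743167]
Step 3: Dot product.
a^T * proj(x) = 2*3.019813 + 1*1.131664 + 2*(-2.65991) - 5*2.743167 = -11.8644


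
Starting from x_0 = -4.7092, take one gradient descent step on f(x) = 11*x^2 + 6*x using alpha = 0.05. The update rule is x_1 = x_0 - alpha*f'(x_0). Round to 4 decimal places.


We compute the gradient at x_0 and apply the update.
f'(x) = 22*x + 6
f'(-4.7092) = 22*-4.7092 + 6 = -97.6024
x_1 = -4.7092 - 0.05*-97.6024 = 0.1709


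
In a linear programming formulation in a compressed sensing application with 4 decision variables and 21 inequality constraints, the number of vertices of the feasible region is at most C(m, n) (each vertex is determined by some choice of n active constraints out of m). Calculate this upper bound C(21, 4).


Each vertex corresponds to some choice of n active constraints out of m, so the number of vertices is at most C(m, n) = m! / (n!(m-n)!).
m = 21, n = 4
Numerator: 21 * 20 * 19 * 18
Denominator: 4! = 24
C(21, 4) = 5985


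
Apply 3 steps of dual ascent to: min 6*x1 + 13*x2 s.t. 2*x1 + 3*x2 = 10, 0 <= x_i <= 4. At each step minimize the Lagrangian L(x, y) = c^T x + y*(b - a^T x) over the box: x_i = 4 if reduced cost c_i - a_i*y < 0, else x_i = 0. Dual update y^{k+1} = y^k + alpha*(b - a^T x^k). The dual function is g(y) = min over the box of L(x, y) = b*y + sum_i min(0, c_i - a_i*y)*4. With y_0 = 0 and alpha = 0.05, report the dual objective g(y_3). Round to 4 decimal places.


Dual ascent for LP: min 6*x1 + 13*x2, 2*x1 + 3*x2 = 10, 0 <= x_i <= 4
Step 1: y^k = 0.0, reduced costs: (6.0, 13.0)
  x^k = (0.0, 0.0), subgradient = b - a^T x = 10.0
  y^{k+1} = 0.0 + 0.05*10.0 = 0.5
Step 2: y^k = 0.5, reduced costs: (5.0, 11.5)
  x^k = (0.0, 0.0), subgradient = b - a^T x = 10.0
  y^{k+1} = 0.5 + 0.05*10.0 = 1.0
Step 3: y^k = 1.0, reduced costs: (4.0, 10.0)
  x^k = (0.0, 0.0), subgradient = b - a^T x = 10.0
  y^{k+1} = 1.0 + 0.05*10.0 = 1.5
Dual objective at y_3 = 1.5: reduced costs (3.0, 8.5), box minimizer x = (0.0, 0.0)
g(y_3) = b*y + (c1 - a1*y)*x1 + (c2 - a2*y)*x2 = 10*1.5 + 3.0*0.0 + 8.5*0.0 = 15.0 + 0.0 + 0.0 = 15.0


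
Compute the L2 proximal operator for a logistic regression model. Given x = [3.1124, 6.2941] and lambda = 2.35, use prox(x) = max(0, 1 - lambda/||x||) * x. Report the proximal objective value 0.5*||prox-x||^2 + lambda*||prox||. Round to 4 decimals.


Step 1: Compute ||x||.
||x|| = 7.0216
Step 2: Compute scaling factor.
scale = max(0, 1 - 2.35/7.0216) = 0.6653
Step 3: prox(x) = [2.0707, 4.1876]
||prox(x)|| = 4.6716
Step 4: Proximal objective.
0.5*||prox-x||^2 = 2.7613
lambda*||prox|| = 10.9783
Total = 13.7395


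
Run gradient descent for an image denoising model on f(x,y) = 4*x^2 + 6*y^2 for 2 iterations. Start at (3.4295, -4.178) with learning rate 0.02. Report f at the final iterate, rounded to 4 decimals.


Gradient descent on f(x,y) = 4*x^2 + 6*y^2.
Starting point: (3.4295, -4.178), alpha = 0.02
Step 1: grad_x = 2*4*3.4295 = 27.436, grad_y = 2*6*-4.178 = -50.136
  x_1 = 3.4295 - 0.02*27.436 = 2.8808
  y_1 = -4.178 - 0.02*-50.136 = -3.1753
Step 2: grad_x = 2*4*2.8808 = 23.0462, grad_y = 2*6*-3.1753 = -38.1034
  x_2 = 2.8808 - 0.02*23.0462 = 2.4199
  y_2 = -3.1753 - 0.02*-38.1034 = -2.4132
f(2.4199, -2.4132) = 4*2.4199^2 + 6*(-2.4132)^2 = 58.3644


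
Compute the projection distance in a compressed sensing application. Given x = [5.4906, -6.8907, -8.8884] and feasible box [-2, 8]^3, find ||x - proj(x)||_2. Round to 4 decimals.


Project each component onto [-2, 8].
clip(5.4906) = 5.4906, clip(-6.8907) = -2.0, clip(-8.8884) = -2.0
Projection = [5.4906, -2.0, -2.0]
Squared diffs: [0.0, 23.9189, 47.4501]
Distance = sqrt(71.369) = 8.448


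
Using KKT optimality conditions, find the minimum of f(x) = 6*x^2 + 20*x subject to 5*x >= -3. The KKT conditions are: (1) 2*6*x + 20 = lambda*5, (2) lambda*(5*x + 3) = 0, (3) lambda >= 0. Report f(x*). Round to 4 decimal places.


Step 1: Try lambda = 0 (constraint inactive).
x_unc = -20/(2*6) = -1.6667
Check: 5*-1.6667 = -8.3335 < -3 -- violated!
Step 2: Constraint must be active: 5*x = -3
x* = -3/5 = -0.6
lambda = (2*6*(-0.6) + 20)/5 = 2.56
Step 3: Compute optimal value.
f(x*) = 6*(-0.6)^2 + 20*(-0.6) = -9.84


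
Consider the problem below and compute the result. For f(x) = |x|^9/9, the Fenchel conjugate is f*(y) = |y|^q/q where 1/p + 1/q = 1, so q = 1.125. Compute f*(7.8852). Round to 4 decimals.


The conjugate exponent q satisfies 1/p + 1/q = 1.
p = 9, so q = 9/(9 - 1) = 1.125
|y|^q = 7.8852^1.125 = 10.2074
f*(7.8852) = 10.2074 / 1.125 = 9.0732


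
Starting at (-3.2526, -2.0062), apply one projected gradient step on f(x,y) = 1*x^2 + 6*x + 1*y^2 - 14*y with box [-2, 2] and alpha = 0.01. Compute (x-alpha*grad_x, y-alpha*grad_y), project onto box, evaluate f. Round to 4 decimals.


Step 1: Compute gradient at (-3.2526, -2.0062).
grad_x = 2*1*-3.2526 + 6 = -0.5052
grad_y = 2*1*-2.0062 - 14 = -18.0124
Step 2: Gradient step.
x_raw = -3.2526 - 0.01*-0.5052 = -3.2475
y_raw = -2.0062 - 0.01*-18.0124 = -1.8261
Step 3: Project onto [-2, 2].
x_proj = clip(-3.2475) = -2.0
y_proj = clip(-1.8261) = -1.8261
Step 4: Evaluate f.
f(-2.0, -1.8261) = 20.8996


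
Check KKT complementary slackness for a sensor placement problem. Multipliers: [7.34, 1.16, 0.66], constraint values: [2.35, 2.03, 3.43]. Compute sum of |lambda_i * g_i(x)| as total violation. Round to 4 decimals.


KKT complementary slackness check:
lambda_1 * g_1 = 7.34 * 2.35 = 17.249
lambda_2 * g_2 = 1.16 * 2.03 = 2.3548
lambda_3 * g_3 = 0.66 * 3.43 = 2.2638
Total violation = 17.249 + 2.3548 + 2.2638 = 21.8676


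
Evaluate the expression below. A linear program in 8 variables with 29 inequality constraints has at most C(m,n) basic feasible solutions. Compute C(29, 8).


Each vertex corresponds to some choice of n active constraints out of m, so the number of vertices is at most C(m, n) = m! / (n!(m-n)!).
m = 29, n = 8
Numerator: 29 * 28 * 27 * 26 * 25 * 24 * 23 * 22
Denominator: 8! = 40320
C(29, 8) = 4292145


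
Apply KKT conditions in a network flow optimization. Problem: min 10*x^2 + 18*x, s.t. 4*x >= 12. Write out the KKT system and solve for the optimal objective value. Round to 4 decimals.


Step 1: Try lambda = 0 (constraint inactive).
x_unc = -18/(2*10) = -0.9
Check: 4*-0.9 = -3.6 < 12 -- violated!
Step 2: Constraint must be active: 4*x = 12
x* = 12/4 = 3.0
lambda = (2*10*3.0 + 18)/4 = 19.5
Step 3: Compute optimal value.
f(x*) = 10*3.0^2 + 18*3.0 = 144.0


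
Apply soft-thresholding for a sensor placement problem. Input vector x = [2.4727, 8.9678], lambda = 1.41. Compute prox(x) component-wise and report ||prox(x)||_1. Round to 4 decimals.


Soft-thresholding with lambda = 1.41:
prox(2.4727) = sign(2.4727)*max(|2.4727| - 1.41, 0) = 1.0627
prox(8.9678) = sign(8.9678)*max(|8.9678| - 1.41, 0) = 7.5578
prox(x) = [1.0627, 7.5578]
||prox(x)||_1 = 1.0627 + 7.5578 = 8.6205


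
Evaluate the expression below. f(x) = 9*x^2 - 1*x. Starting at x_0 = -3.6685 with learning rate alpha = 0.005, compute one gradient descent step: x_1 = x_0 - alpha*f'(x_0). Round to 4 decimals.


We compute the gradient at x_0 and apply the update.
f'(x) = 18*x - 1
f'(-3.6685) = 18*-3.6685 - 1 = -67.033
x_1 = -3.6685 - 0.005*-67.033 = -3.3333


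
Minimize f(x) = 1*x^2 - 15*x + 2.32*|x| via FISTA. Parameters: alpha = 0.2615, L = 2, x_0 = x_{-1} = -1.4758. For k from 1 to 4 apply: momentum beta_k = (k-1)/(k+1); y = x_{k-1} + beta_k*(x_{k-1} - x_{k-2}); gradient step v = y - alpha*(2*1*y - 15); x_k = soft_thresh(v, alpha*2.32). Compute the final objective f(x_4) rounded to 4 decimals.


FISTA on f(x) = 1*x^2 - 15*x + 2.32*|x|
L = 2, alpha = 0.2615
Iteration 1: beta = 0.0, y = -1.4758 + 0.0*(-1.4758 + 1.4758) = -1.4758
  grad(y) = -17.9516, v = y - alpha*grad = 3.2185
  prox(v) = soft_thresh(3.2185, 0.6067) = 2.6119
Iteration 2: beta = 0.3333, y = 2.6119 + 0.3333*(2.6119 + 1.4758) = 3.9744
  grad(y) = -7.0512, v = y - alpha*grad = 5.8183
  prox(v) = soft_thresh(5.8183, 0.6067) = 5.2116
Iteration 3: beta = 0.5, y = 5.2116 + 0.5*(5.2116 - 2.6119) = 6.5115
  grad(y) = -1.977, v = y - alpha*grad = 7.0285
  prox(v) = soft_thresh(7.0285, 0.6067) = 6.4218
Iteration 4: beta = 0.6, y = 6.4218 + 0.6*(6.4218 - 5.2116) = 7.1479
  grad(y) = -0.7042, v = y - alpha*grad = 7.3321
  prox(v) = soft_thresh(7.3321, 0.6067) = 6.7254
f(x_4) = 1*6.7254^2 - 15*6.7254 + 2.32*|6.7254| = -40.0471


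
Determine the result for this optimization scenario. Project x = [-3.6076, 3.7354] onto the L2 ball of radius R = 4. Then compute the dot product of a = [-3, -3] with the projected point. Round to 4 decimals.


Step 1: Compute ||x|| (intermediates to 6 decimals).
||x|| = sqrt((-3.6076)^2 + 3.7354^2) = 5.193071
Step 2: Project.
Since ||x|| > R, scale = R/||x|| = 4/5.193071 = 0.770257, proj(x) = scale * x
proj(x) = [-2.778779, 2.877218]
Step 3: Dot product.
a^T * proj(x) = -3*(-2.778779) - 3*2.877218 = -0.2953


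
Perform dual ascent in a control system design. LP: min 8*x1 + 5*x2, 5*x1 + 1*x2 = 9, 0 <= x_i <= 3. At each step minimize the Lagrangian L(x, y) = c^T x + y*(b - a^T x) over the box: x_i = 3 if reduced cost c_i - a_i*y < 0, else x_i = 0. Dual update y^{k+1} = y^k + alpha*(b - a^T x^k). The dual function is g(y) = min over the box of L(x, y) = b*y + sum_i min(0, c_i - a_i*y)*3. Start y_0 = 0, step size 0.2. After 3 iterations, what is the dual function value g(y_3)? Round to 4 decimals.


Dual ascent for LP: min 8*x1 + 5*x2, 5*x1 + 1*x2 = 9, 0 <= x_i <= 3
Step 1: y^k = 0.0, reduced costs: (8.0, 5.0)
  x^k = (0.0, 0.0), subgradient = b - a^T x = 9.0
  y^{k+1} = 0.0 + 0.2*9.0 = 1.8
Step 2: y^k = 1.8, reduced costs: (-1.0, 3.2)
  x^k = (3.0, 0.0), subgradient = b - a^T x = -6.0
  y^{k+1} = 1.8 + 0.2*-6.0 = 0.6
Step 3: y^k = 0.6, reduced costs: (5.0, 4.4)
  x^k = (0.0, 0.0), subgradient = b - a^T x = 9.0
  y^{k+1} = 0.6 + 0.2*9.0 = 2.4
Dual objective at y_3 = 2.4: reduced costs (-4.0, 2.6), box minimizer x = (3.0, 0.0)
g(y_3) = b*y + (c1 - a1*y)*x1 + (c2 - a2*y)*x2 = 9*2.4 + (-4.0)*3.0 + 2.6*0.0 = 21.6 - 12.0 + 0.0 = 9.6


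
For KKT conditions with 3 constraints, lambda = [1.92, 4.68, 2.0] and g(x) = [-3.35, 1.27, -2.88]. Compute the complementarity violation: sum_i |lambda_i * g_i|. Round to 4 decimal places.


KKT complementary slackness check:
lambda_1 * g_1 = 1.92 * -3.35 = -6.432
lambda_2 * g_2 = 4.68 * 1.27 = 5.9436
lambda_3 * g_3 = 2.0 * -2.88 = -5.76
Total violation = 6.432 + 5.9436 + 5.76 = 18.1356


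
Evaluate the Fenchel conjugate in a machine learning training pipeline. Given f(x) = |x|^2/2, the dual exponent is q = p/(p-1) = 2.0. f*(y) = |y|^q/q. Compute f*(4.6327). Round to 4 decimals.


The conjugate exponent q satisfies 1/p + 1/q = 1.
p = 2, so q = 2/(2 - 1) = 2.0
|y|^q = 4.6327^2.0 = 21.4619
f*(4.6327) = 21.4619 / 2.0 = 10.731


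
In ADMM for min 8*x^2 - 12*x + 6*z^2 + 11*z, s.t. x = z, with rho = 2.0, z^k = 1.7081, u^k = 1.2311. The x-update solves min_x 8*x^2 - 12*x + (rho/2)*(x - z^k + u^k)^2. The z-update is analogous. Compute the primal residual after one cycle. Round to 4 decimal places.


ADMM iteration with rho = 2.0, z^k = 1.7081, u^k = 1.2311
Step 1: x-update.
Minimize 8*x^2 - 12*x + (2.0/2)*(x - 1.7081 + 1.2311)^2
FOC: (2*8 + 2.0)*x = 12 + 2.0*(1.7081 - 1.2311)
x^{k+1} = 0.7197
Step 2: z-update.
Minimize 6*z^2 + 11*z + (2.0/2)*(0.7197 - z + 1.2311)^2
FOC: (2*6 + 2.0)*z = -11 + 2.0*(0.7197 + 1.2311)
z^{k+1} = -0.507
Step 3: u-update.
u^{k+1} = 1.2311 + 0.7197 + 0.507 = 2.4578
Step 4: Primal residual = |0.7197 + 0.507| = 1.2267


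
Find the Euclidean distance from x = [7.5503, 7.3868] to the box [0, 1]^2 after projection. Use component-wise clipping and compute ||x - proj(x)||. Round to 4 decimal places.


Project each component onto [0, 1].
clip(7.5503) = 1.0, clip(7.3868) = 1.0
Projection = [1.0, 1.0]
Squared diffs: [42.9064, 40.7912]
Distance = sqrt(83.6976) = 9.1486


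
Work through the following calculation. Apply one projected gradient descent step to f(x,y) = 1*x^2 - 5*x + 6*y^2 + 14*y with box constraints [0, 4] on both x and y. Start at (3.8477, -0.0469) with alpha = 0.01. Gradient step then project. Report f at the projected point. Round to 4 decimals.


Step 1: Compute gradient at (3.8477, -0.0469).
grad_x = 2*1*3.8477 - 5 = 2.6954
grad_y = 2*6*-0.0469 + 14 = 13.4372
Step 2: Gradient step.
x_raw = 3.8477 - 0.01*2.6954 = 3.8207
y_raw = -0.0469 - 0.01*13.4372 = -0.1813
Step 3: Project onto [0, 4].
x_proj = clip(3.8207) = 3.8207
y_proj = clip(-0.1813) = 0.0
Step 4: Evaluate f.
f(3.8207, 0.0) = -4.5056


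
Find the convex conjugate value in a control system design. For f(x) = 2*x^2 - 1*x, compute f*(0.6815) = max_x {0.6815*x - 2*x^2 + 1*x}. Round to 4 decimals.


f*(y) = sup_x {y*x - a*x^2 - b*x} = sup_x {(y-b)*x - a*x^2}
FOC: (y - b) - 2a*x = 0 => x* = (y - b)/(2a)
x* = (0.6815 + 1)/(2*2) = 0.4204
f*(0.6815) = (y-b)^2/(4a) = (0.6815 + 1)^2/(4*2)
= 2.8274/8 = 0.3534


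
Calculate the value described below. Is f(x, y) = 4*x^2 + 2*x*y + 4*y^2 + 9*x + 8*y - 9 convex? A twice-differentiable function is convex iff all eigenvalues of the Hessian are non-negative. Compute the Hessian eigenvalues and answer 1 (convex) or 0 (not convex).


The Hessian of f(x,y) = 4*x^2 + 2*x*y + 4*y^2 + 9*x + 8*y - 9 is:
H = [[8, 2], [2, 8]]
Trace = 8 + 8 = 16
Determinant = 8*8 - (2)^2 = 60
Discriminant = (16)^2 - 4*60 = 16.0
Eigenvalues: lambda_1 = 6.0, lambda_2 = 10.0
The function is convex.

1


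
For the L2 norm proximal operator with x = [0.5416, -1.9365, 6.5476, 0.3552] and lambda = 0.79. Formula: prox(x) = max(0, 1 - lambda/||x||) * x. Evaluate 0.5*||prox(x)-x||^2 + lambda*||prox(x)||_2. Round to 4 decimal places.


Step 1: Compute ||x||.
||x|| = 6.8586
Step 2: Compute scaling factor.
scale = max(0, 1 - 0.79/6.8586) = 0.8848
Step 3: prox(x) = [0.4792, -1.7134, 5.7934, 0.3143]
||prox(x)|| = 6.0686
Step 4: Proximal objective.
0.5*||prox-x||^2 = 0.3121
lambda*||prox|| = 4.7942
Total = 5.1063


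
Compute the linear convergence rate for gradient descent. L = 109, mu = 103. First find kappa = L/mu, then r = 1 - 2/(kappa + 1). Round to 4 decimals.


Step 1: Compute the condition number.
kappa = L/mu = 109/103 = 1.0583
Step 2: Compute the convergence rate.
r = 1 - 2/(kappa + 1) = 1 - 2*mu/(L + mu) = (L - mu)/(L + mu) = 6/212 = 0.0283


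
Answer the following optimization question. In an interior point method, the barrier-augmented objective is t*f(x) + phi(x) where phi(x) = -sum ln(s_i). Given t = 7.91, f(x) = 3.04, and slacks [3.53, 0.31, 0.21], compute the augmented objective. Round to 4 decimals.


Step 1: Compute log-barrier.
ln values: [1.2613, -1.1712, -1.5606]
phi = -(1.2613 - 1.1712 - 1.5606) = 1.4705
Step 2: Compute augmented objective.
t*f(x) = 7.91*3.04 = 24.0464
Total = 24.0464 + 1.4705 = 25.5169


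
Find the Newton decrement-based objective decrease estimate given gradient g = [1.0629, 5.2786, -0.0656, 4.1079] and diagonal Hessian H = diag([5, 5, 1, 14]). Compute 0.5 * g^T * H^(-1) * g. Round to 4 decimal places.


Step 1: H is diagonal, so H^(-1) * g = [0.2126, 1.0557, -0.0656, 0.2934].
Step 2: g^T H^(-1) g = sum_i g_i^2 / H_ii
  = (1.0629)^2/5 + (5.2786)^2/5 + (-0.0656)^2/1 + (4.1079)^2/14
  = 0.226 + 5.5727 + 0.0043 + 1.2053 = 7.0083
Step 3: Objective decrease = 0.5 * g^T H^(-1) g = 3.5042


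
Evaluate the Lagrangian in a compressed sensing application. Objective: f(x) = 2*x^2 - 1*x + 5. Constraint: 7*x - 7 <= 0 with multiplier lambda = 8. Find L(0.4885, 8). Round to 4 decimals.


Step 1: Evaluate f(x).
f(0.4885) = 2*0.4885^2 - 1*0.4885 + 5 = 4.9888
Step 2: Evaluate g(x).
g(0.4885) = 7*0.4885 - 7 = -3.5805
Step 3: Compute Lagrangian.
L = 4.9888 + 8*-3.5805 = -23.6552


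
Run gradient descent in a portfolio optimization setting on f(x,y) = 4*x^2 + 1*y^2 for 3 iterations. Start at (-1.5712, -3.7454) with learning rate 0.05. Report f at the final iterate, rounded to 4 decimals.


Gradient descent on f(x,y) = 4*x^2 + 1*y^2.
Starting point: (-1.5712, -3.7454), alpha = 0.05
Step 1: grad_x = 2*4*-1.5712 = -12.5696, grad_y = 2*1*-3.7454 = -7.4908
  x_1 = -1.5712 - 0.05*-12.5696 = -0.9427
  y_1 = -3.7454 - 0.05*-7.4908 = -3.3709
Step 2: grad_x = 2*4*-0.9427 = -7.5418, grad_y = 2*1*-3.3709 = -6.7417
  x_2 = -0.9427 - 0.05*-7.5418 = -0.5656
  y_2 = -3.3709 - 0.05*-6.7417 = -3.0338
Step 3: grad_x = 2*4*-0.5656 = -4.5251, grad_y = 2*1*-3.0338 = -6.0675
  x_3 = -0.5656 - 0.05*-4.5251 = -0.3394
  y_3 = -3.0338 - 0.05*-6.0675 = -2.7304
f(-0.3394, -2.7304) = 4*(-0.3394)^2 + 1*(-2.7304)^2 = 7.9158


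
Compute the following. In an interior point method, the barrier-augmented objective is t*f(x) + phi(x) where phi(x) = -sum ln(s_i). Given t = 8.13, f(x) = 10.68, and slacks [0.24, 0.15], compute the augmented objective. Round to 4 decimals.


Step 1: Compute log-barrier.
ln values: [-1.4271, -1.8971]
phi = -(-1.4271 - 1.8971) = 3.3242
Step 2: Compute augmented objective.
t*f(x) = 8.13*10.68 = 86.8284
Total = 86.8284 + 3.3242 = 90.1526


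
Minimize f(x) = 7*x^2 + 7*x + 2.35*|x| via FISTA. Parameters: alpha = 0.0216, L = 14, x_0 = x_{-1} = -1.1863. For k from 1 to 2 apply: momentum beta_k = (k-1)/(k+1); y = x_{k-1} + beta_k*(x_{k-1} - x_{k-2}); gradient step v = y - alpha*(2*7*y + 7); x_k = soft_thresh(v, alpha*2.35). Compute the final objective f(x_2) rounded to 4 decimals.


FISTA on f(x) = 7*x^2 + 7*x + 2.35*|x|
L = 14, alpha = 0.0216
Iteration 1: beta = 0.0, y = -1.1863 + 0.0*(-1.1863 + 1.1863) = -1.1863
  grad(y) = -9.6082, v = y - alpha*grad = -0.9788
  prox(v) = soft_thresh(-0.9788, 0.0508) = -0.928
Iteration 2: beta = 0.3333, y = -0.928 + 0.3333*(-0.928 + 1.1863) = -0.8419
  grad(y) = -4.7867, v = y - alpha*grad = -0.7385
  prox(v) = soft_thresh(-0.7385, 0.0508) = -0.6878
f(x_2) = 7*(-0.6878)^2 + 7*(-0.6878) + 2.35*|-0.6878| = 0.113


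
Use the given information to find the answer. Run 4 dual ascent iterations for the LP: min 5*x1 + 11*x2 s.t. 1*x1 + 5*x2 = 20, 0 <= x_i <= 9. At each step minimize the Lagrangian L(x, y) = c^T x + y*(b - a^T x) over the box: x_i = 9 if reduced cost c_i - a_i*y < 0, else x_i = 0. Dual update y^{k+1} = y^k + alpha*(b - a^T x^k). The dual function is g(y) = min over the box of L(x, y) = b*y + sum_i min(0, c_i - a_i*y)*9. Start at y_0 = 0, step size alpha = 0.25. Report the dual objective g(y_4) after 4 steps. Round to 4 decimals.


Dual ascent for LP: min 5*x1 + 11*x2, 1*x1 + 5*x2 = 20, 0 <= x_i <= 9
Step 1: y^k = 0.0, reduced costs: (5.0, 11.0)
  x^k = (0.0, 0.0), subgradient = b - a^T x = 20.0
  y^{k+1} = 0.0 + 0.25*20.0 = 5.0
Step 2: y^k = 5.0, reduced costs: (0.0, -14.0)
  x^k = (0.0, 9.0), subgradient = b - a^T x = -25.0
  y^{k+1} = 5.0 + 0.25*-25.0 = -1.25
Step 3: y^k = -1.25, reduced costs: (6.25, 17.25)
  x^k = (0.0, 0.0), subgradient = b - a^T x = 20.0
  y^{k+1} = -1.25 + 0.25*20.0 = 3.75
Step 4: y^k = 3.75, reduced costs: (1.25, -7.75)
  x^k = (0.0, 9.0), subgradient = b - a^T x = -25.0
  y^{k+1} = 3.75 + 0.25*-25.0 = -2.5
Dual objective at y_4 = -2.5: reduced costs (7.5, 23.5), box minimizer x = (0.0, 0.0)
g(y_4) = b*y + (c1 - a1*y)*x1 + (c2 - a2*y)*x2 = 20*(-2.5) + 7.5*0.0 + 23.5*0.0 = -50.0 + 0.0 + 0.0 = -50.0


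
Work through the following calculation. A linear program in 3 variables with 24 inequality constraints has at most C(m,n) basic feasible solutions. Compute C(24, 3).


Each vertex corresponds to some choice of n active constraints out of m, so the number of vertices is at most C(m, n) = m! / (n!(m-n)!).
m = 24, n = 3
Numerator: 24 * 23 * 22
Denominator: 3! = 6
C(24, 3) = 2024


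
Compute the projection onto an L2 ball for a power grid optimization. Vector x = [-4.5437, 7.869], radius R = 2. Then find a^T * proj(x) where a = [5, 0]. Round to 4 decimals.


Step 1: Compute ||x|| (intermediates to 6 decimals).
||x|| = sqrt((-4.5437)^2 + 7.869^2) = 9.086604
Step 2: Project.
Since ||x|| > R, scale = R/||x|| = 2/9.086604 = 0.220104, proj(x) = scale * x
proj(x) = [-1.000087, 1.731998]
Step 3: Dot product.
a^T * proj(x) = 5*(-1.000087) + 0*1.731998 = -5.0004


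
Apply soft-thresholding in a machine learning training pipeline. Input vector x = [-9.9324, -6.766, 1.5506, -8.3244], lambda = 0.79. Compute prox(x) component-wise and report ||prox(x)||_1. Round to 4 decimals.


Soft-thresholding with lambda = 0.79:
prox(-9.9324) = sign(-9.9324)*max(|-9.9324| - 0.79, 0) = -9.1424
prox(-6.766) = sign(-6.766)*max(|-6.766| - 0.79, 0) = -5.976
prox(1.5506) = sign(1.5506)*max(|1.5506| - 0.79, 0) = 0.7606
prox(-8.3244) = sign(-8.3244)*max(|-8.3244| - 0.79, 0) = -7.5344
prox(x) = [-9.1424, -5.976, 0.7606, -7.5344]
||prox(x)||_1 = 9.1424 + 5.976 + 0.7606 + 7.5344 = 23.4134


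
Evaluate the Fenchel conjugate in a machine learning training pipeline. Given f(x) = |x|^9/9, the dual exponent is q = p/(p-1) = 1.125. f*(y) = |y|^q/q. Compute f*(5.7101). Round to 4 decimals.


The conjugate exponent q satisfies 1/p + 1/q = 1.
p = 9, so q = 9/(9 - 1) = 1.125
|y|^q = 5.7101^1.125 = 7.0994
f*(5.7101) = 7.0994 / 1.125 = 6.3106


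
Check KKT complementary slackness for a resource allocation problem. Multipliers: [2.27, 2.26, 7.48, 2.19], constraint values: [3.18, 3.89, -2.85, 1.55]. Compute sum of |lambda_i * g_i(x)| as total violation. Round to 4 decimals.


KKT complementary slackness check:
lambda_1 * g_1 = 2.27 * 3.18 = 7.2186
lambda_2 * g_2 = 2.26 * 3.89 = 8.7914
lambda_3 * g_3 = 7.48 * -2.85 = -21.318
lambda_4 * g_4 = 2.19 * 1.55 = 3.3945
Total violation = 7.2186 + 8.7914 + 21.318 + 3.3945 = 40.7225


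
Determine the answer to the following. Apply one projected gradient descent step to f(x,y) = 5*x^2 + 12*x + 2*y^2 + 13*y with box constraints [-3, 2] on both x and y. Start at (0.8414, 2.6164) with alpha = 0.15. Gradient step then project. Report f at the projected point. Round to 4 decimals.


Step 1: Compute gradient at (0.8414, 2.6164).
grad_x = 2*5*0.8414 + 12 = 20.414
grad_y = 2*2*2.6164 + 13 = 23.4656
Step 2: Gradient step.
x_raw = 0.8414 - 0.15*20.414 = -2.2207
y_raw = 2.6164 - 0.15*23.4656 = -0.9034
Step 3: Project onto [-3, 2].
x_proj = clip(-2.2207) = -2.2207
y_proj = clip(-0.9034) = -0.9034
Step 4: Evaluate f.
f(-2.2207, -0.9034) = -12.1032


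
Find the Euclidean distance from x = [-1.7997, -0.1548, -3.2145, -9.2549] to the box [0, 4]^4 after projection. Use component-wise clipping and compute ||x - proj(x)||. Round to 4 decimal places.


Project each component onto [0, 4].
clip(-1.7997) = 0.0, clip(-0.1548) = 0.0, clip(-3.2145) = 0.0, clip(-9.2549) = 0.0
Projection = [0.0, 0.0, 0.0, 0.0]
Squared diffs: [3.2389, 0.024, 10.333, 85.6532]
Distance = sqrt(99.2491) = 9.9624


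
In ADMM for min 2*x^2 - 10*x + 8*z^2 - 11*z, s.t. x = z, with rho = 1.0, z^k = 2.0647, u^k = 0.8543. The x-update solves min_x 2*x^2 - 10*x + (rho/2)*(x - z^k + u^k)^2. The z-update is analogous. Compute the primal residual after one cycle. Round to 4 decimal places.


ADMM iteration with rho = 1.0, z^k = 2.0647, u^k = 0.8543
Step 1: x-update.
Minimize 2*x^2 - 10*x + (1.0/2)*(x - 2.0647 + 0.8543)^2
FOC: (2*2 + 1.0)*x = 10 + 1.0*(2.0647 - 0.8543)
x^{k+1} = 2.2421
Step 2: z-update.
Minimize 8*z^2 - 11*z + (1.0/2)*(2.2421 - z + 0.8543)^2
FOC: (2*8 + 1.0)*z = 11 + 1.0*(2.2421 + 0.8543)
z^{k+1} = 0.8292
Step 3: u-update.
u^{k+1} = 0.8543 + 2.2421 - 0.8292 = 2.2672
Step 4: Primal residual = |2.2421 - 0.8292| = 1.4129


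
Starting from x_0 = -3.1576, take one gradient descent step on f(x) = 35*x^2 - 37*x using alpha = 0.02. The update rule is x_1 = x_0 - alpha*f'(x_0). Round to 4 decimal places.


We compute the gradient at x_0 and apply the update.
f'(x) = 70*x - 37
f'(-3.1576) = 70*-3.1576 - 37 = -258.032
x_1 = -3.1576 - 0.02*-258.032 = 2.003


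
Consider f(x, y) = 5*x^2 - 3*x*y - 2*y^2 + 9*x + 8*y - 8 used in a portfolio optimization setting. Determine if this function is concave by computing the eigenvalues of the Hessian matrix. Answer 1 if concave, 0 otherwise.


The Hessian of f(x,y) = 5*x^2 - 3*x*y - 2*y^2 + 9*x + 8*y - 8 is:
H = [[10, -3], [-3, -4]]
Trace = 10 - 4 = 6
Determinant = 10*-4 - (-3)^2 = -49
Discriminant = (6)^2 - 4*-49 = 232.0
Eigenvalues: lambda_1 = -4.6158, lambda_2 = 10.6158
The function is not concave.

0


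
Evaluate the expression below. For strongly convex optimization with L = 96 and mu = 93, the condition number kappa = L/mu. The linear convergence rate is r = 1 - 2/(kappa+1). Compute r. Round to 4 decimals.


Step 1: Compute the condition number.
kappa = L/mu = 96/93 = 1.0323
Step 2: Compute the convergence rate.
r = 1 - 2/(kappa + 1) = 1 - 2*mu/(L + mu) = (L - mu)/(L + mu) = 3/189 = 0.0159


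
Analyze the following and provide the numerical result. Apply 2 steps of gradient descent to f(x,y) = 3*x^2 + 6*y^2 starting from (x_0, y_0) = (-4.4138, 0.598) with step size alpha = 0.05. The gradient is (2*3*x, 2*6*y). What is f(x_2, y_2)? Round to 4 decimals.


Gradient descent on f(x,y) = 3*x^2 + 6*y^2.
Starting point: (-4.4138, 0.598), alpha = 0.05
Step 1: grad_x = 2*3*-4.4138 = -26.4828, grad_y = 2*6*0.598 = 7.176
  x_1 = -4.4138 - 0.05*-26.4828 = -3.0897
  y_1 = 0.598 - 0.05*7.176 = 0.2392
Step 2: grad_x = 2*3*-3.0897 = -18.538, grad_y = 2*6*0.2392 = 2.8704
  x_2 = -3.0897 - 0.05*-18.538 = -2.1628
  y_2 = 0.2392 - 0.05*2.8704 = 0.0957
f(-2.1628, 0.0957) = 3*(-2.1628)^2 + 6*0.0957^2 = 14.0875


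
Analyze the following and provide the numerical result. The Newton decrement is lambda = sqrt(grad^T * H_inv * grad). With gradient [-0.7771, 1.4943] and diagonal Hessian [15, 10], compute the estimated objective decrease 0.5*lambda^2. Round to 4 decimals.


Step 1: H is diagonal, so H^(-1) * g = [-0.0518, 0.1494].
Step 2: g^T H^(-1) g = sum_i g_i^2 / H_ii
  = (-0.7771)^2/15 + (1.4943)^2/10
  = 0.0403 + 0.2233 = 0.2636
Step 3: Objective decrease = 0.5 * g^T H^(-1) g = 0.1318


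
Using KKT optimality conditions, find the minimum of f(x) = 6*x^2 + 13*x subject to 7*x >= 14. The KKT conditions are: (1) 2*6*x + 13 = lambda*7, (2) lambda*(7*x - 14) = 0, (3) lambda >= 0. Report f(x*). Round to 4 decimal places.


Step 1: Try lambda = 0 (constraint inactive).
x_unc = -13/(2*6) = -1.0833
Check: 7*-1.0833 = -7.5831 < 14 -- violated!
Step 2: Constraint must be active: 7*x = 14
x* = 14/7 = 2.0
lambda = (2*6*2.0 + 13)/7 = 5.2857
Step 3: Compute optimal value.
f(x*) = 6*2.0^2 + 13*2.0 = 50.0


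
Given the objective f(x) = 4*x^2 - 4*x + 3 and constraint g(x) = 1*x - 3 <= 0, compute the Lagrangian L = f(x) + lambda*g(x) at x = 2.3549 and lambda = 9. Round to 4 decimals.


Step 1: Evaluate f(x).
f(2.3549) = 4*2.3549^2 - 4*2.3549 + 3 = 15.7626
Step 2: Evaluate g(x).
g(2.3549) = 1*2.3549 - 3 = -0.6451
Step 3: Compute Lagrangian.
L = 15.7626 + 9*-0.6451 = 9.9567


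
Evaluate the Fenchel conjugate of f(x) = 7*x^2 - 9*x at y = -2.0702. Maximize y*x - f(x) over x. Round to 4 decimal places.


f*(y) = sup_x {y*x - a*x^2 - b*x} = sup_x {(y-b)*x - a*x^2}
FOC: (y - b) - 2a*x = 0 => x* = (y - b)/(2a)
x* = (-2.0702 + 9)/(2*7) = 0.495
f*(-2.0702) = (y-b)^2/(4a) = (-2.0702 + 9)^2/(4*7)
= 48.0221/28 = 1.7151


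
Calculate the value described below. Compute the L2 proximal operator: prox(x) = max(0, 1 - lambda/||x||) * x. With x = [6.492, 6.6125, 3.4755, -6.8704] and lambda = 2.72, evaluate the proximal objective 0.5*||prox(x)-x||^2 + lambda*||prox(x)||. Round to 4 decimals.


Step 1: Compute ||x||.
||x|| = 12.0479
Step 2: Compute scaling factor.
scale = max(0, 1 - 2.72/12.0479) = 0.7742
Step 3: prox(x) = [5.0263, 5.1196, 2.6909, -5.3193]
||prox(x)|| = 9.3279
Step 4: Proximal objective.
0.5*||prox-x||^2 = 3.6992
lambda*||prox|| = 25.3719
Total = 29.0712


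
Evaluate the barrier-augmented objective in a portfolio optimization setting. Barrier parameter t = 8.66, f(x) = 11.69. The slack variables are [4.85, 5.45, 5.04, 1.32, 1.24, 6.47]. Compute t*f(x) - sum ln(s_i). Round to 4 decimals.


Step 1: Compute log-barrier.
ln values: [1.579, 1.6956, 1.6174, 0.2776, 0.2151, 1.8672]
phi = -(1.579 + 1.6956 + 1.6174 + 0.2776 + 0.2151 + 1.8672) = -7.2519
Step 2: Compute augmented objective.
t*f(x) = 8.66*11.69 = 101.2354
Total = 101.2354 - 7.2519 = 93.9835


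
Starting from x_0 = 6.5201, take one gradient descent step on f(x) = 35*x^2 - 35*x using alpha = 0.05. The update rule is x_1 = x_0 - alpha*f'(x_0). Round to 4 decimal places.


We compute the gradient at x_0 and apply the update.
f'(x) = 70*x - 35
f'(6.5201) = 70*6.5201 - 35 = 421.407
x_1 = 6.5201 - 0.05*421.407 = -14.5503


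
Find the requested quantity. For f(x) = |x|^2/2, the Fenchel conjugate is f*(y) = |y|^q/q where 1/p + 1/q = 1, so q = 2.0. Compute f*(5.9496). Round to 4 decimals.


The conjugate exponent q satisfies 1/p + 1/q = 1.
p = 2, so q = 2/(2 - 1) = 2.0
|y|^q = 5.9496^2.0 = 35.3977
f*(5.9496) = 35.3977 / 2.0 = 17.6989


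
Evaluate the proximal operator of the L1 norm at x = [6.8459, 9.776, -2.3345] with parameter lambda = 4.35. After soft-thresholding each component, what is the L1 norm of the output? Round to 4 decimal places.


Soft-thresholding with lambda = 4.35:
prox(6.8459) = sign(6.8459)*max(|6.8459| - 4.35, 0) = 2.4959
prox(9.776) = sign(9.776)*max(|9.776| - 4.35, 0) = 5.426
prox(-2.3345) = sign(-2.3345)*max(|-2.3345| - 4.35, 0) = 0.0
prox(x) = [2.4959, 5.426, 0.0]
||prox(x)||_1 = 2.4959 + 5.426 + 0.0 = 7.9219


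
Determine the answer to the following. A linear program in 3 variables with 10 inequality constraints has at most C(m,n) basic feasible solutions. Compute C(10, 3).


Each vertex corresponds to some choice of n active constraints out of m, so the number of vertices is at most C(m, n) = m! / (n!(m-n)!).
m = 10, n = 3
Numerator: 10 * 9 * 8
Denominator: 3! = 6
C(10, 3) = 120


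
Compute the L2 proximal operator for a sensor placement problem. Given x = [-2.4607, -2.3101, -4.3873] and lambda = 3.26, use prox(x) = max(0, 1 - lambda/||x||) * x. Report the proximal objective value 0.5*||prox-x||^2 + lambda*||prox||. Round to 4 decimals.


Step 1: Compute ||x||.
||x|| = 5.5353
Step 2: Compute scaling factor.
scale = max(0, 1 - 3.26/5.5353) = 0.4111
Step 3: prox(x) = [-1.0115, -0.9496, -1.8034]
||prox(x)|| = 2.2753
Step 4: Proximal objective.
0.5*||prox-x||^2 = 5.3138
lambda*||prox|| = 7.4175
Total = 12.7314


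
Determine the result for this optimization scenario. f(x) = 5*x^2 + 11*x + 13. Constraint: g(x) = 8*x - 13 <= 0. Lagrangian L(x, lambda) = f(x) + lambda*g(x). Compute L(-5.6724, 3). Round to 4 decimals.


Step 1: Evaluate f(x).
f(-5.6724) = 5*(-5.6724)^2 + 11*(-5.6724) + 13 = 111.4842
Step 2: Evaluate g(x).
g(-5.6724) = 8*-5.6724 - 13 = -58.3792
Step 3: Compute Lagrangian.
L = 111.4842 + 3*-58.3792 = -63.6534


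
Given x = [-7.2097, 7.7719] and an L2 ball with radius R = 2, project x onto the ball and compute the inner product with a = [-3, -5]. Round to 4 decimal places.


Step 1: Compute ||x|| (intermediates to 6 decimals).
||x|| = sqrt((-7.2097)^2 + 7.7719^2) = 10.601047
Step 2: Project.
Since ||x|| > R, scale = R/||x|| = 2/10.601047 = 0.188661, proj(x) = scale * x
proj(x) = [-1.360189, 1.466254]
Step 3: Dot product.
a^T * proj(x) = -3*(-1.360189) - 5*1.466254 = -3.2507
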